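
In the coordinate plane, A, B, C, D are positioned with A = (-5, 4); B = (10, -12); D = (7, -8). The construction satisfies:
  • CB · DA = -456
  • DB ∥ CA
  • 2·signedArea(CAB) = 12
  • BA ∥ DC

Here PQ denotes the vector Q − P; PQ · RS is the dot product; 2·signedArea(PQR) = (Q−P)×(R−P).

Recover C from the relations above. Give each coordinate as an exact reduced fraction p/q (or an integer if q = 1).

1. C_x = -8  [DB ∥ CA ∩ BA ∥ DC]
2. C_y = 8  [DB ∥ CA ∩ BA ∥ DC]
   → C = (-8, 8)

C = (-8, 8)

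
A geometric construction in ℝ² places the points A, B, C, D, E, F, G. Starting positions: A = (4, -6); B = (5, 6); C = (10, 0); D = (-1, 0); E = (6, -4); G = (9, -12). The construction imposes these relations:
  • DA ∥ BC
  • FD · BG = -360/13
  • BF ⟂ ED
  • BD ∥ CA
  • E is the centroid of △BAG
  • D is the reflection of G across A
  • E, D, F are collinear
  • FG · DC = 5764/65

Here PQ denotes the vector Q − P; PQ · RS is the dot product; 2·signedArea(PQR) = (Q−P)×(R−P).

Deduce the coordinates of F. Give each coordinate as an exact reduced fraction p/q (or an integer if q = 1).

1. F_x = 61/65  [E, D, F are collinear ∩ BF ⟂ ED]
2. F_y = -72/65  [E, D, F are collinear ∩ BF ⟂ ED]
   → F = (61/65, -72/65)

F = (61/65, -72/65)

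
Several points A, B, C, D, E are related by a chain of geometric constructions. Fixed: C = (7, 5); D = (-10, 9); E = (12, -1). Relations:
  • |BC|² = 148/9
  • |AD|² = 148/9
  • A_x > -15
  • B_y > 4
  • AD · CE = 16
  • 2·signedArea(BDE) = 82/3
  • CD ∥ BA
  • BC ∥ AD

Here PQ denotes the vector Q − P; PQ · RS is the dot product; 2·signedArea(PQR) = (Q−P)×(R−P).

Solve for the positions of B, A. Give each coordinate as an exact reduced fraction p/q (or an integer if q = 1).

A = (-14, 25/3)
B = (3, 13/3)

1. B_x = 3  [line 10·x + 22·y + -376/3 = 0 ∩ |BC|² = 148/9]
2. B_y = 13/3  [line 10·x + 22·y + -376/3 = 0 ∩ |BC|² = 148/9]
   → B = (3, 13/3)
3. A_x = -14  [BC ∥ AD ∩ CD ∥ BA]
4. A_y = 25/3  [BC ∥ AD ∩ CD ∥ BA]
   → A = (-14, 25/3)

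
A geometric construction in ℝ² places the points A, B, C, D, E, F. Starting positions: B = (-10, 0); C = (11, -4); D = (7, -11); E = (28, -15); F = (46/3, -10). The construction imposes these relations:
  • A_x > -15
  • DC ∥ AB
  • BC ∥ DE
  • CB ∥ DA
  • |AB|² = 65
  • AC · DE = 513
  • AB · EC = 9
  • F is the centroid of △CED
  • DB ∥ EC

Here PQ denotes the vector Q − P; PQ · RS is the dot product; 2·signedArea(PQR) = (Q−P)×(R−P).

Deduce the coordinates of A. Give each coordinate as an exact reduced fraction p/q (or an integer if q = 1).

1. A_x = -14  [DC ∥ AB ∩ CB ∥ DA]
2. A_y = -7  [DC ∥ AB ∩ CB ∥ DA]
   → A = (-14, -7)

A = (-14, -7)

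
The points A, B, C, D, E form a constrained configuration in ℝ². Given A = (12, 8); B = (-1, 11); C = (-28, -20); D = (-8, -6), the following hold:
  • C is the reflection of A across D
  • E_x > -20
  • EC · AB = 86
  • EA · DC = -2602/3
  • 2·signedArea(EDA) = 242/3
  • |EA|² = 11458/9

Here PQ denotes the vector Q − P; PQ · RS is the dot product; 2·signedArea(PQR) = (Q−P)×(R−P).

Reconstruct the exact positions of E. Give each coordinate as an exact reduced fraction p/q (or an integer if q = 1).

E = (-19, -29/3)

1. E_x = -19  [EC · AB = 86 ∩ EA · DC = -2602/3]
2. E_y = -29/3  [EC · AB = 86 ∩ EA · DC = -2602/3]
   → E = (-19, -29/3)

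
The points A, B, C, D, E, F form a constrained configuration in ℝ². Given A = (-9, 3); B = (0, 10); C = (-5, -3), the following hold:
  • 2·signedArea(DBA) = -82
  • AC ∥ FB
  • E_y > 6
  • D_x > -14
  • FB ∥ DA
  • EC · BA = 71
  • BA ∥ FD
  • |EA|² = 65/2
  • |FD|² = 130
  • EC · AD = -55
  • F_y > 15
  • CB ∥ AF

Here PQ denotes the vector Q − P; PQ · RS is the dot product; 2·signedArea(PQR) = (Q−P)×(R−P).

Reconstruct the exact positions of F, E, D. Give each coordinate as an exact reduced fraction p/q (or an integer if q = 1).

D = (-13, 9)
E = (-9/2, 13/2)
F = (-4, 16)

1. F_x = -4  [AC ∥ FB ∩ CB ∥ AF]
2. F_y = 16  [AC ∥ FB ∩ CB ∥ AF]
   → F = (-4, 16)
3. E_x = -9/2  [line 9·x + 7·y + -5 = 0 ∩ |EA|² = 65/2]
4. E_y = 13/2  [line 9·x + 7·y + -5 = 0 ∩ |EA|² = 65/2]
   → E = (-9/2, 13/2)
5. D_x = -13  [EC · AD = -55 ∩ FB ∥ DA]
6. D_y = 9  [EC · AD = -55 ∩ FB ∥ DA]
   → D = (-13, 9)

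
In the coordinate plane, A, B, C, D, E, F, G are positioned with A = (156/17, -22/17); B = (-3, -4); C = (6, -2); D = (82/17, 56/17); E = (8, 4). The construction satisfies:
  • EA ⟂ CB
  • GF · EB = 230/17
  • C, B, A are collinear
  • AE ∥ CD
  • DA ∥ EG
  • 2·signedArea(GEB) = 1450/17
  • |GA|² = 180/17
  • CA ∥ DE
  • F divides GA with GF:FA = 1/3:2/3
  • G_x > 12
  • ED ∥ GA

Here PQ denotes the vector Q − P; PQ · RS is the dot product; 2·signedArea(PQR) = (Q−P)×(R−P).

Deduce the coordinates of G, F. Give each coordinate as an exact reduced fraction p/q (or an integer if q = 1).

1. G_x = 210/17  [ED ∥ GA ∩ DA ∥ EG]
2. G_y = -10/17  [ED ∥ GA ∩ DA ∥ EG]
   → G = (210/17, -10/17)
3. F_x = 192/17  [F divides GA with GF:FA = 1/3:2/3]
4. F_y = -14/17  [F divides GA with GF:FA = 1/3:2/3]
   → F = (192/17, -14/17)

F = (192/17, -14/17)
G = (210/17, -10/17)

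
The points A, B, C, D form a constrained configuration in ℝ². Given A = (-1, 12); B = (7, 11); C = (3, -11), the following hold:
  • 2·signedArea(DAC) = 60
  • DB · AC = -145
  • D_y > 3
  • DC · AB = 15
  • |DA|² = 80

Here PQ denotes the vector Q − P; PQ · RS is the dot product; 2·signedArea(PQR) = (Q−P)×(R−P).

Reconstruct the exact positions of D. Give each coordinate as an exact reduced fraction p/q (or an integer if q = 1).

1. D_x = 3  [2·signedArea(DAC) = 60 ∩ DB · AC = -145]
2. D_y = 4  [2·signedArea(DAC) = 60 ∩ DB · AC = -145]
   → D = (3, 4)

D = (3, 4)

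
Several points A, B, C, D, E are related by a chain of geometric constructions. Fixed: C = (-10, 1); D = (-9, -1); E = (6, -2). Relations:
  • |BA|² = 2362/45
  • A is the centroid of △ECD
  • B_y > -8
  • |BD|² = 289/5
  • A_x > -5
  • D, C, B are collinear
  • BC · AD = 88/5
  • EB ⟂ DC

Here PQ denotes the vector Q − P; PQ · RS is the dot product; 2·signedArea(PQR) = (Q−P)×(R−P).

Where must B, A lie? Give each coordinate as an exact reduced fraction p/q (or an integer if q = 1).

A = (-13/3, -2/3)
B = (-28/5, -39/5)

1. B_x = -28/5  [D, C, B are collinear ∩ EB ⟂ DC]
2. B_y = -39/5  [D, C, B are collinear ∩ EB ⟂ DC]
   → B = (-28/5, -39/5)
3. A_x = -13/3  [A is the centroid of △ECD]
4. A_y = -2/3  [A is the centroid of △ECD]
   → A = (-13/3, -2/3)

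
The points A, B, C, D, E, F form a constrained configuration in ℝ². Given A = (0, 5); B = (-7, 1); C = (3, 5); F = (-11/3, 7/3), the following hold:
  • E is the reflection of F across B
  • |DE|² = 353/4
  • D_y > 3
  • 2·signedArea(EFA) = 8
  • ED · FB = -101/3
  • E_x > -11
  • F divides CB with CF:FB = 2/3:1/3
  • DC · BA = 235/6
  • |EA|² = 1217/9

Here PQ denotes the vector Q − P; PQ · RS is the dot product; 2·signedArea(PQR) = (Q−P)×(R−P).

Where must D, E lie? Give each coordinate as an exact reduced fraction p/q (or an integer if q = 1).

1. E_x = -31/3  [E is the reflection of F across B]
2. E_y = -1/3  [E is the reflection of F across B]
   → E = (-31/3, -1/3)
3. D_x = -11/6  [DC · BA = 235/6 ∩ ED · FB = -101/3]
4. D_y = 11/3  [DC · BA = 235/6 ∩ ED · FB = -101/3]
   → D = (-11/6, 11/3)

D = (-11/6, 11/3)
E = (-31/3, -1/3)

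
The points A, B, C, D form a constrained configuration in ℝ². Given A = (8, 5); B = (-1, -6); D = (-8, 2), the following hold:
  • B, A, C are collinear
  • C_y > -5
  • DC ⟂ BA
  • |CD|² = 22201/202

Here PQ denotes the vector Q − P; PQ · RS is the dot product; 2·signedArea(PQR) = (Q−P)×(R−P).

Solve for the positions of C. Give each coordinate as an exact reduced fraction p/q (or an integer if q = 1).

1. C_x = 23/202  [B, A, C are collinear ∩ DC ⟂ BA]
2. C_y = -937/202  [B, A, C are collinear ∩ DC ⟂ BA]
   → C = (23/202, -937/202)

C = (23/202, -937/202)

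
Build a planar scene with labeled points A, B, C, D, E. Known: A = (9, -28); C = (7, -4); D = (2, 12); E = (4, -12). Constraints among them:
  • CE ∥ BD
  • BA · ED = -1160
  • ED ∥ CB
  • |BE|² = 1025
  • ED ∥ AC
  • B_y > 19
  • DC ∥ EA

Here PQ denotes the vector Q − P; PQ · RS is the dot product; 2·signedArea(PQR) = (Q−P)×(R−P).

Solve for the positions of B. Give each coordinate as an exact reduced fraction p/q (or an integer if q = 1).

B = (5, 20)

1. B_x = 5  [CE ∥ BD ∩ ED ∥ CB]
2. B_y = 20  [CE ∥ BD ∩ ED ∥ CB]
   → B = (5, 20)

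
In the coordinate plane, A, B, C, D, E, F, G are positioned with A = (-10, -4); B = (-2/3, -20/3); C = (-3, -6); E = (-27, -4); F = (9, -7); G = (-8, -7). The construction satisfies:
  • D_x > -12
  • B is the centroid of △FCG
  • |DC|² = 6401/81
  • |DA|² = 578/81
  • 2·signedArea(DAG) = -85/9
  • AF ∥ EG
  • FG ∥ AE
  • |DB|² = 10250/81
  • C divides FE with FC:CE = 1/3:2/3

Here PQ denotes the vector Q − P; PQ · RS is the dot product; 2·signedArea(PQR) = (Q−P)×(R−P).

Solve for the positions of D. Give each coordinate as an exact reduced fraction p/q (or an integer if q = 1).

1. D_x = -107/9  [line 3·x + 2·y + 427/9 = 0 ∩ |DA|² = 578/81]
2. D_y = -53/9  [line 3·x + 2·y + 427/9 = 0 ∩ |DA|² = 578/81]
   → D = (-107/9, -53/9)

D = (-107/9, -53/9)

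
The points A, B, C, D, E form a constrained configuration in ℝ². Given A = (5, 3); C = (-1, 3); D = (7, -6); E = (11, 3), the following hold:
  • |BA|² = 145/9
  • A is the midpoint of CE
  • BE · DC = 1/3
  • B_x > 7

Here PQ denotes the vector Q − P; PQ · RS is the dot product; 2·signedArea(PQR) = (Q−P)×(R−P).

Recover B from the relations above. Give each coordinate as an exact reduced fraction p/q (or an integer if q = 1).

B = (23/3, 0)

1. B_x = 23/3  [line 8·x + -9·y + -184/3 = 0 ∩ |BA|² = 145/9]
2. B_y = 0  [line 8·x + -9·y + -184/3 = 0 ∩ |BA|² = 145/9]
   → B = (23/3, 0)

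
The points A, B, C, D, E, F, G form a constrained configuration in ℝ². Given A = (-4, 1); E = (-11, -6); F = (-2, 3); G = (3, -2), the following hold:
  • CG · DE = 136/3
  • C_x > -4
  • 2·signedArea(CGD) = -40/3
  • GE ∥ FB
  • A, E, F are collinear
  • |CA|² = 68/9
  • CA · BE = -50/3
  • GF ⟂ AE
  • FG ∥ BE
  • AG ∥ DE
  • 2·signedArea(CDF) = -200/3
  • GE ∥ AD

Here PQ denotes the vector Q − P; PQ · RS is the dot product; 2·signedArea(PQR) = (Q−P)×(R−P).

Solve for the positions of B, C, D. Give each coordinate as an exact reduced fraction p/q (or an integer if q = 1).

B = (-16, -1)
C = (-10/3, -5/3)
D = (-18, -3)

1. B_x = -16  [FG ∥ BE ∩ GE ∥ FB]
2. B_y = -1  [FG ∥ BE ∩ GE ∥ FB]
   → B = (-16, -1)
3. D_x = -18  [AG ∥ DE ∩ GE ∥ AD]
4. D_y = -3  [AG ∥ DE ∩ GE ∥ AD]
   → D = (-18, -3)
5. C_x = -10/3  [2·signedArea(CGD) = -40/3 ∩ CG · DE = 136/3]
6. C_y = -5/3  [2·signedArea(CGD) = -40/3 ∩ CG · DE = 136/3]
   → C = (-10/3, -5/3)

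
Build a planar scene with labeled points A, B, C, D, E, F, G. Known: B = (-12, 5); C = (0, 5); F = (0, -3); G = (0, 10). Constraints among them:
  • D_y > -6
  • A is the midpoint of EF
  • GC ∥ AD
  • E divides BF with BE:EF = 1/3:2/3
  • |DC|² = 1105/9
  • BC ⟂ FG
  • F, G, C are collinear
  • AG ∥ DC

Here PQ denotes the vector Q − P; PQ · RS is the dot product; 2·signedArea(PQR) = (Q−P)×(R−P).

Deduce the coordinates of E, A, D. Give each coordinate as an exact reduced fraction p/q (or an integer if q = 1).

A = (-4, -1/3)
D = (-4, -16/3)
E = (-8, 7/3)

1. E_x = -8  [E divides BF with BE:EF = 1/3:2/3]
2. E_y = 7/3  [E divides BF with BE:EF = 1/3:2/3]
   → E = (-8, 7/3)
3. A_x = -4  [A is the midpoint of EF]
4. A_y = -1/3  [A is the midpoint of EF]
   → A = (-4, -1/3)
5. D_x = -4  [AG ∥ DC ∩ GC ∥ AD]
6. D_y = -16/3  [AG ∥ DC ∩ GC ∥ AD]
   → D = (-4, -16/3)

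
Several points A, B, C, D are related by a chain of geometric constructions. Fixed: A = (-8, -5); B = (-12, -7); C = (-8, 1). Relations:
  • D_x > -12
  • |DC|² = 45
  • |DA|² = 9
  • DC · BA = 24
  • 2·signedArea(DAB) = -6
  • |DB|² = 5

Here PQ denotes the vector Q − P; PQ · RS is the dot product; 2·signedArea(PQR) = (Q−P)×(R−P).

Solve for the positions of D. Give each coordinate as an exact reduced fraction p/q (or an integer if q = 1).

1. D_x = -11  [DC · BA = 24 ∩ 2·signedArea(DAB) = -6]
2. D_y = -5  [DC · BA = 24 ∩ 2·signedArea(DAB) = -6]
   → D = (-11, -5)

D = (-11, -5)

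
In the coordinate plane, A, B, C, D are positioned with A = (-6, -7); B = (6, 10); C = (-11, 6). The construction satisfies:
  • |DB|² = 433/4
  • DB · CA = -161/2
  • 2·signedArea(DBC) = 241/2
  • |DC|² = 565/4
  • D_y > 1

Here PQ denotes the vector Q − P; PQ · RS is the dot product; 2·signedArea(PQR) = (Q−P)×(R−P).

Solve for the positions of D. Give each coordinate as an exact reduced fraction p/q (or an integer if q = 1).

D = (0, 3/2)

1. D_x = 0  [DB · CA = -161/2 ∩ 2·signedArea(DBC) = 241/2]
2. D_y = 3/2  [DB · CA = -161/2 ∩ 2·signedArea(DBC) = 241/2]
   → D = (0, 3/2)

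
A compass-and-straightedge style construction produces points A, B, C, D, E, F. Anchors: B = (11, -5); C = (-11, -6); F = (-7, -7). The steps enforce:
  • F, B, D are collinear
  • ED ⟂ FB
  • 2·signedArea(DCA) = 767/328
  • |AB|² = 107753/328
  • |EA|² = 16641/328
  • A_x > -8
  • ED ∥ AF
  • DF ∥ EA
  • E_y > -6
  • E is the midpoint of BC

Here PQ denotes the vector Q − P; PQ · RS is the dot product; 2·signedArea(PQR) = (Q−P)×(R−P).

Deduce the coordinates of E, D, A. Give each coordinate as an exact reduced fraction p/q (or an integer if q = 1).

A = (-1161/164, -1031/164)
D = (13/164, -1019/164)
E = (0, -11/2)

1. E_x = 0  [E is the midpoint of BC]
2. E_y = -11/2  [E is the midpoint of BC]
   → E = (0, -11/2)
3. D_x = 13/164  [F, B, D are collinear ∩ ED ⟂ FB]
4. D_y = -1019/164  [F, B, D are collinear ∩ ED ⟂ FB]
   → D = (13/164, -1019/164)
5. A_x = -1161/164  [ED ∥ AF ∩ DF ∥ EA]
6. A_y = -1031/164  [ED ∥ AF ∩ DF ∥ EA]
   → A = (-1161/164, -1031/164)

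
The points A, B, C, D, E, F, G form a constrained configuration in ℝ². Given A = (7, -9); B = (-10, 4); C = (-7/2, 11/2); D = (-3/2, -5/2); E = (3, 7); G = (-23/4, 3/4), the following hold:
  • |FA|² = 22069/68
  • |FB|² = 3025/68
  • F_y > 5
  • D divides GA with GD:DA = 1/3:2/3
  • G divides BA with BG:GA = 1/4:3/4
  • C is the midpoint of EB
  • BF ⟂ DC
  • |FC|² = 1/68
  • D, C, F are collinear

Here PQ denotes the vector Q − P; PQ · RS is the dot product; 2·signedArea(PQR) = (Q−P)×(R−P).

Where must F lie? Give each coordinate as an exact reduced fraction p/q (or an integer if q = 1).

F = (-60/17, 191/34)

1. F_x = -60/17  [D, C, F are collinear ∩ BF ⟂ DC]
2. F_y = 191/34  [D, C, F are collinear ∩ BF ⟂ DC]
   → F = (-60/17, 191/34)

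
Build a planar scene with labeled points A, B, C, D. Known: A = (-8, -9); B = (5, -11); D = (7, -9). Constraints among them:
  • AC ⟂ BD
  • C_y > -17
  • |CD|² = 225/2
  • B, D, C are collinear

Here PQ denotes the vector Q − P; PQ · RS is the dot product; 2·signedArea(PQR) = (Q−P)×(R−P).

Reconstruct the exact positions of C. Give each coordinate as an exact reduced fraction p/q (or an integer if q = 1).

1. C_x = -1/2  [B, D, C are collinear ∩ AC ⟂ BD]
2. C_y = -33/2  [B, D, C are collinear ∩ AC ⟂ BD]
   → C = (-1/2, -33/2)

C = (-1/2, -33/2)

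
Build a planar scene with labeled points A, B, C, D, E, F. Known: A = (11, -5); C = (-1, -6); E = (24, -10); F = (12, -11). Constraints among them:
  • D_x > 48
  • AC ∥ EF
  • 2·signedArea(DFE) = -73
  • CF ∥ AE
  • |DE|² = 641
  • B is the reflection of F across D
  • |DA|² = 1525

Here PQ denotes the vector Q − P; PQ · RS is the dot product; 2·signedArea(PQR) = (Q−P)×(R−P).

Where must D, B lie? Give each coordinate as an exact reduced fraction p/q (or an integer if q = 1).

1. D_x = 49  [line -1·x + 12·y + 217 = 0 ∩ |DA|² = 1525]
2. D_y = -14  [line -1·x + 12·y + 217 = 0 ∩ |DA|² = 1525]
   → D = (49, -14)
3. B_x = 86  [B is the reflection of F across D]
4. B_y = -17  [B is the reflection of F across D]
   → B = (86, -17)

B = (86, -17)
D = (49, -14)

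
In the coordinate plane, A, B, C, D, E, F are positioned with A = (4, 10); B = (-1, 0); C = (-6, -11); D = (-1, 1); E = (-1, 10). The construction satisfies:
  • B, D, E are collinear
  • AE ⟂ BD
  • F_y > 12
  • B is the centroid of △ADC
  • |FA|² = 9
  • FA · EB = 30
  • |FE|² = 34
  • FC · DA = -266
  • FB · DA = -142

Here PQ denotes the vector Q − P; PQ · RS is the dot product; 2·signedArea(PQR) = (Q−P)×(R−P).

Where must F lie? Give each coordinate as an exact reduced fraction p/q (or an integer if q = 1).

F = (4, 13)

1. F_x = 4  [FB · DA = -142 ∩ FA · EB = 30]
2. F_y = 13  [FB · DA = -142 ∩ FA · EB = 30]
   → F = (4, 13)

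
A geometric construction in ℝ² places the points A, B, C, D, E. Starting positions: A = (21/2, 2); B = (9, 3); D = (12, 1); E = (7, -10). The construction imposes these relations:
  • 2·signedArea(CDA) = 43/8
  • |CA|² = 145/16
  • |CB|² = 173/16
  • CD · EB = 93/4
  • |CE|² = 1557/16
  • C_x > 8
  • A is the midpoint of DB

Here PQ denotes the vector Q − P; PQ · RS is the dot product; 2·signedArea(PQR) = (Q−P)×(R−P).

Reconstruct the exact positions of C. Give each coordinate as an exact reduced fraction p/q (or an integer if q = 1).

1. C_x = 17/2  [2·signedArea(CDA) = 43/8 ∩ CD · EB = 93/4]
2. C_y = -1/4  [2·signedArea(CDA) = 43/8 ∩ CD · EB = 93/4]
   → C = (17/2, -1/4)

C = (17/2, -1/4)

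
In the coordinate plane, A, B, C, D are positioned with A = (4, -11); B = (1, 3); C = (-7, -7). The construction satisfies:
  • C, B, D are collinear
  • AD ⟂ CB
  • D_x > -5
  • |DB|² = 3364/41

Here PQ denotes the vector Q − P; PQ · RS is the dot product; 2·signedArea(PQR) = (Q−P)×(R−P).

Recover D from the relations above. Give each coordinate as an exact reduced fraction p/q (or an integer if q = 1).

1. D_x = -191/41  [C, B, D are collinear ∩ AD ⟂ CB]
2. D_y = -167/41  [C, B, D are collinear ∩ AD ⟂ CB]
   → D = (-191/41, -167/41)

D = (-191/41, -167/41)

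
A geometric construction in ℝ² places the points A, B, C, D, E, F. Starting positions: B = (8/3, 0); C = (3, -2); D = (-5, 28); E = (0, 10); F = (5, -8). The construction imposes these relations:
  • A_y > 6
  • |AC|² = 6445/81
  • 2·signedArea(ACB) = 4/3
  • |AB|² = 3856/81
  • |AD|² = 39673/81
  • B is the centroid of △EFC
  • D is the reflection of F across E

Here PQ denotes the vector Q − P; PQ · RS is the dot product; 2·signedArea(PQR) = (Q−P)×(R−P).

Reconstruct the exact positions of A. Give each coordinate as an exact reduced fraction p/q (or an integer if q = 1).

1. A_x = 8/9  [line -2·x + -1/3·y + 4 = 0 ∩ |AB|² = 3856/81]
2. A_y = 20/3  [line -2·x + -1/3·y + 4 = 0 ∩ |AB|² = 3856/81]
   → A = (8/9, 20/3)

A = (8/9, 20/3)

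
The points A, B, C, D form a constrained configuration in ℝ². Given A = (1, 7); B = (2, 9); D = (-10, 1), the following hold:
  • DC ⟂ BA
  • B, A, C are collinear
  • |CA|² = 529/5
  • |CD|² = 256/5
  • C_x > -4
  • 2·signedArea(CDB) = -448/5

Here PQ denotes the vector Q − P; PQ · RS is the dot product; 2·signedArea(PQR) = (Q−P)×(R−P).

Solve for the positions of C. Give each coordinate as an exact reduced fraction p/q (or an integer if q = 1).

C = (-18/5, -11/5)

1. C_x = -18/5  [B, A, C are collinear ∩ DC ⟂ BA]
2. C_y = -11/5  [B, A, C are collinear ∩ DC ⟂ BA]
   → C = (-18/5, -11/5)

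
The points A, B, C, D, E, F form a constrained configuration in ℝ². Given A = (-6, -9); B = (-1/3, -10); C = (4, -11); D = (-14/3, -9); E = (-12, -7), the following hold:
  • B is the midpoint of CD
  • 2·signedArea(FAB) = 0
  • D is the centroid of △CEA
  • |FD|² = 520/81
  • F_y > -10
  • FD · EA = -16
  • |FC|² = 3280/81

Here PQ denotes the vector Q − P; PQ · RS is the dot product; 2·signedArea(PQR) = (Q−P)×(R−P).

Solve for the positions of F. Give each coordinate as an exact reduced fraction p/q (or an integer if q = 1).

1. F_x = -20/9  [2·signedArea(FAB) = 0 ∩ FD · EA = -16]
2. F_y = -29/3  [2·signedArea(FAB) = 0 ∩ FD · EA = -16]
   → F = (-20/9, -29/3)

F = (-20/9, -29/3)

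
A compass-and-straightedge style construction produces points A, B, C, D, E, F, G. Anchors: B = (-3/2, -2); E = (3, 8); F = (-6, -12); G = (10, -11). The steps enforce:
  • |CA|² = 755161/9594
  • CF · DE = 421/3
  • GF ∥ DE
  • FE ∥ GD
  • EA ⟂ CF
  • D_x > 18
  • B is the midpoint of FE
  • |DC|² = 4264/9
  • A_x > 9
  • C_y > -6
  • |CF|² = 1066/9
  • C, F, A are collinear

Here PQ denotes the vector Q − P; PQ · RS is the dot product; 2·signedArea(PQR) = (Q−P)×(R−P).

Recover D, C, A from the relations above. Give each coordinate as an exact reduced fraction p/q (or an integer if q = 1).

A = (9729/1066, 753/1066)
C = (7/3, -5)
D = (19, 9)

1. D_x = 19  [GF ∥ DE ∩ FE ∥ GD]
2. D_y = 9  [GF ∥ DE ∩ FE ∥ GD]
   → D = (19, 9)
3. C_x = 7/3  [line 16·x + 1·y + -97/3 = 0 ∩ |CF|² = 1066/9]
4. C_y = -5  [line 16·x + 1·y + -97/3 = 0 ∩ |CF|² = 1066/9]
   → C = (7/3, -5)
5. A_x = 9729/1066  [C, F, A are collinear ∩ EA ⟂ CF]
6. A_y = 753/1066  [C, F, A are collinear ∩ EA ⟂ CF]
   → A = (9729/1066, 753/1066)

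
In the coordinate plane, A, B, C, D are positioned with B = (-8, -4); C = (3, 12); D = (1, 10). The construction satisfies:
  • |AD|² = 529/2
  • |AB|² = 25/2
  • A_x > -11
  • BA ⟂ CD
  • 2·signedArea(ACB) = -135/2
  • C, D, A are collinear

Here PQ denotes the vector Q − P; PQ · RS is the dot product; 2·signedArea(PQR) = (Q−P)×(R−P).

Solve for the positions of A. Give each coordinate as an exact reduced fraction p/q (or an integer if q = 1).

A = (-21/2, -3/2)

1. A_x = -21/2  [C, D, A are collinear ∩ BA ⟂ CD]
2. A_y = -3/2  [C, D, A are collinear ∩ BA ⟂ CD]
   → A = (-21/2, -3/2)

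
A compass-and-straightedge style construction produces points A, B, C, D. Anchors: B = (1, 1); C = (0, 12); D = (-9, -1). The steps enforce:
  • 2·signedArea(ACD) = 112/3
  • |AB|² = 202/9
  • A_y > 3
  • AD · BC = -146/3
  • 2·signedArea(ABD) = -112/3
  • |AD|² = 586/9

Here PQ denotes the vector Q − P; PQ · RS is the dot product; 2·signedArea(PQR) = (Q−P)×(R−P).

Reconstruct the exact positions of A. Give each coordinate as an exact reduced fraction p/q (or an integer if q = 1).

1. A_x = -8/3  [2·signedArea(ACD) = 112/3 ∩ 2·signedArea(ABD) = -112/3]
2. A_y = 4  [2·signedArea(ACD) = 112/3 ∩ 2·signedArea(ABD) = -112/3]
   → A = (-8/3, 4)

A = (-8/3, 4)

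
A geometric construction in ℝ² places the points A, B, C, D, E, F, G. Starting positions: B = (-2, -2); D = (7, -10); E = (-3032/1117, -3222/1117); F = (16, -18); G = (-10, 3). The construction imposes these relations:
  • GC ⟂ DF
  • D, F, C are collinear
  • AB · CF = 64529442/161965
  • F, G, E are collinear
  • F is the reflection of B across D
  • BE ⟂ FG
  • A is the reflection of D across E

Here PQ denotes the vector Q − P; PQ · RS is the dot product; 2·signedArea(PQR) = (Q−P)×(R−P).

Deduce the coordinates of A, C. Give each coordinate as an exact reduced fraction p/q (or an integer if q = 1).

1. A_x = -13883/1117  [A is the reflection of D across E]
2. A_y = 4726/1117  [A is the reflection of D across E]
   → A = (-13883/1117, 4726/1117)
3. C_x = -1298/145  [D, F, C are collinear ∩ GC ⟂ DF]
4. C_y = 606/145  [D, F, C are collinear ∩ GC ⟂ DF]
   → C = (-1298/145, 606/145)

A = (-13883/1117, 4726/1117)
C = (-1298/145, 606/145)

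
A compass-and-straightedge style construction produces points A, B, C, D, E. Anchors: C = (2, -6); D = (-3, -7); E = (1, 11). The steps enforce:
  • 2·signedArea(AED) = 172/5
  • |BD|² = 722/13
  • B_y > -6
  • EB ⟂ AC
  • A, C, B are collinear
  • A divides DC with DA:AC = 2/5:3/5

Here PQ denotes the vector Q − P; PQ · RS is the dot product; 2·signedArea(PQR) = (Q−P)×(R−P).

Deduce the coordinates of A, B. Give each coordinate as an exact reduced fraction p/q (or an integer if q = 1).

A = (-1, -33/5)
B = (56/13, -72/13)

1. A_x = -1  [A divides DC with DA:AC = 2/5:3/5]
2. A_y = -33/5  [A divides DC with DA:AC = 2/5:3/5]
   → A = (-1, -33/5)
3. B_x = 56/13  [A, C, B are collinear ∩ EB ⟂ AC]
4. B_y = -72/13  [A, C, B are collinear ∩ EB ⟂ AC]
   → B = (56/13, -72/13)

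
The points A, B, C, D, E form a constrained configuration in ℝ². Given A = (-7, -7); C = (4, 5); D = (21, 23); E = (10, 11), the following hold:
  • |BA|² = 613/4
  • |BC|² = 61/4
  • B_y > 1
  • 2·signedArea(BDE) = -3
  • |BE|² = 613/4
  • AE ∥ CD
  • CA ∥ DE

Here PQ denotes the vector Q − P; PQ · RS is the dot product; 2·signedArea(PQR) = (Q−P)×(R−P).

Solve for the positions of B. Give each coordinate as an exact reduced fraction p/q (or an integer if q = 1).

1. B_x = 3/2  [line 12·x + -11·y + 4 = 0 ∩ |BA|² = 613/4]
2. B_y = 2  [line 12·x + -11·y + 4 = 0 ∩ |BA|² = 613/4]
   → B = (3/2, 2)

B = (3/2, 2)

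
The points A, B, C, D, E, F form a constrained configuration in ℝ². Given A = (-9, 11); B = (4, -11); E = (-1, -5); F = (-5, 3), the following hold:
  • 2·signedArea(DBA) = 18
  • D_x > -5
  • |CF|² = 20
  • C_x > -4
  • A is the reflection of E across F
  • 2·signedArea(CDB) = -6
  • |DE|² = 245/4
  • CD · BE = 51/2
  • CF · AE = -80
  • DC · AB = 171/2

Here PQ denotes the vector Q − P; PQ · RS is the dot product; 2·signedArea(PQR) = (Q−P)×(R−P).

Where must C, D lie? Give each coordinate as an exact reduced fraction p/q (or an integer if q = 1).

C = (-3, -1)
D = (-9/2, 2)

1. C_x = -3  [line -8·x + 16·y + -8 = 0 ∩ |CF|² = 20]
2. C_y = -1  [line -8·x + 16·y + -8 = 0 ∩ |CF|² = 20]
   → C = (-3, -1)
3. D_x = -9/2  [2·signedArea(DBA) = 18 ∩ 2·signedArea(CDB) = -6]
4. D_y = 2  [2·signedArea(DBA) = 18 ∩ 2·signedArea(CDB) = -6]
   → D = (-9/2, 2)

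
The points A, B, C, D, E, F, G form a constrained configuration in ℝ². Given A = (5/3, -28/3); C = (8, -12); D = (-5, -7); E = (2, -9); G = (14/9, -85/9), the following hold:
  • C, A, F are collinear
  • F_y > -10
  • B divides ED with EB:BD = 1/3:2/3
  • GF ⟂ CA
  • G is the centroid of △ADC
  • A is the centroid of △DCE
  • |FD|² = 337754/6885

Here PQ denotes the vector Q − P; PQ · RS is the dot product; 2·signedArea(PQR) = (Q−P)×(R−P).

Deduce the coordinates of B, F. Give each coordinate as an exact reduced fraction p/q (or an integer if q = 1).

1. B_x = -1/3  [B divides ED with EB:BD = 1/3:2/3]
2. B_y = -25/3  [B divides ED with EB:BD = 1/3:2/3]
   → B = (-1/3, -25/3)
3. F_x = 6166/3825  [C, A, F are collinear ∩ GF ⟂ CA]
4. F_y = -35612/3825  [C, A, F are collinear ∩ GF ⟂ CA]
   → F = (6166/3825, -35612/3825)

B = (-1/3, -25/3)
F = (6166/3825, -35612/3825)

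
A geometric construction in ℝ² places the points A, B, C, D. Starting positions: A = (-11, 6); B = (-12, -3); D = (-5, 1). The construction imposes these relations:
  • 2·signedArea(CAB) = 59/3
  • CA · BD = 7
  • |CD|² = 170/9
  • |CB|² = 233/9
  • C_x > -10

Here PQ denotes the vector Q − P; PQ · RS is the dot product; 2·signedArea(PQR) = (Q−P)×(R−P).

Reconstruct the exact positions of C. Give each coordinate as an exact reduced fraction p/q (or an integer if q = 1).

C = (-28/3, 4/3)

1. C_x = -28/3  [2·signedArea(CAB) = 59/3 ∩ CA · BD = 7]
2. C_y = 4/3  [2·signedArea(CAB) = 59/3 ∩ CA · BD = 7]
   → C = (-28/3, 4/3)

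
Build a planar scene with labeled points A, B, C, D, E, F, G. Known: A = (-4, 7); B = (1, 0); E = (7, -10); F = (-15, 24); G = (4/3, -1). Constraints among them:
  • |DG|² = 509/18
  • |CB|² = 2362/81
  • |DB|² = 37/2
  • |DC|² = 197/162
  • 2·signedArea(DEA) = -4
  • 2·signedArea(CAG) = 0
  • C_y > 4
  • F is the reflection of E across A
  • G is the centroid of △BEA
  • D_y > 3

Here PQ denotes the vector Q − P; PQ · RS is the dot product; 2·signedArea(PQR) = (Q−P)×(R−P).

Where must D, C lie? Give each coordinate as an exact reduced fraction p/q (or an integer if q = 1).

C = (-20/9, 13/3)
D = (-3/2, 7/2)

1. D_x = -3/2  [line -17·x + -11·y + 13 = 0 ∩ |DG|² = 509/18]
2. D_y = 7/2  [line -17·x + -11·y + 13 = 0 ∩ |DG|² = 509/18]
   → D = (-3/2, 7/2)
3. C_x = -20/9  [line 8·x + 16/3·y + -16/3 = 0 ∩ |CB|² = 2362/81]
4. C_y = 13/3  [line 8·x + 16/3·y + -16/3 = 0 ∩ |CB|² = 2362/81]
   → C = (-20/9, 13/3)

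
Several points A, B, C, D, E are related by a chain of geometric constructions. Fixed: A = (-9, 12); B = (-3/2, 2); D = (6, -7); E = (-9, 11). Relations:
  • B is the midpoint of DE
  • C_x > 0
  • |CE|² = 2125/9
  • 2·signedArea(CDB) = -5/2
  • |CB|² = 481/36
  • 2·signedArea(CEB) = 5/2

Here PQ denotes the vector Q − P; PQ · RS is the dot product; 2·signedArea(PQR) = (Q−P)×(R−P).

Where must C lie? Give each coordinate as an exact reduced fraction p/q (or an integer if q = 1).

C = (1, -2/3)

1. C_x = 1  [line -9·x + -15/2·y + 4 = 0 ∩ |CE|² = 2125/9]
2. C_y = -2/3  [line -9·x + -15/2·y + 4 = 0 ∩ |CE|² = 2125/9]
   → C = (1, -2/3)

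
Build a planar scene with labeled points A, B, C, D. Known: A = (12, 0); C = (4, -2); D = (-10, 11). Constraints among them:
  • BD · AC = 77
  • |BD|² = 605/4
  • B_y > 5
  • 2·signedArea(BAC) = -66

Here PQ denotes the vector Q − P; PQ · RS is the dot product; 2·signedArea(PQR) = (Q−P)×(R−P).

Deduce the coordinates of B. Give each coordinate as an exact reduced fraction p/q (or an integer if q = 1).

1. B_x = 1  [2·signedArea(BAC) = -66 ∩ BD · AC = 77]
2. B_y = 11/2  [2·signedArea(BAC) = -66 ∩ BD · AC = 77]
   → B = (1, 11/2)

B = (1, 11/2)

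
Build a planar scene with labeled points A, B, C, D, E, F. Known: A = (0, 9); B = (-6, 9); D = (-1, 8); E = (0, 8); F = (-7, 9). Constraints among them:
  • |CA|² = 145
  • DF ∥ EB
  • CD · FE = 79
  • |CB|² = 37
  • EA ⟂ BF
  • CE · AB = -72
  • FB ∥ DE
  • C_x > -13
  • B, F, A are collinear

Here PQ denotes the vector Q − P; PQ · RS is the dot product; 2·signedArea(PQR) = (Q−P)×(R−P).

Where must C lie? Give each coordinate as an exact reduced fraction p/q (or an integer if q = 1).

1. C_x = -12  [CD · FE = 79 ∩ CE · AB = -72]
2. C_y = 10  [CD · FE = 79 ∩ CE · AB = -72]
   → C = (-12, 10)

C = (-12, 10)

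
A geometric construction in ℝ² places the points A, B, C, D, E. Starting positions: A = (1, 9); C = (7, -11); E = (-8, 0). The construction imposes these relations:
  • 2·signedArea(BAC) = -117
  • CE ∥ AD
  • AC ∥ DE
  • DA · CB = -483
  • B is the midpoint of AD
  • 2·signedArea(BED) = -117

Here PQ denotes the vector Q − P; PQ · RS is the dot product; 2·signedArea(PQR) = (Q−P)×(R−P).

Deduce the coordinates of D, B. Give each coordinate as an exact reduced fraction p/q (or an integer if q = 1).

1. D_x = -14  [AC ∥ DE ∩ CE ∥ AD]
2. D_y = 20  [AC ∥ DE ∩ CE ∥ AD]
   → D = (-14, 20)
3. B_x = -13/2  [B is the midpoint of AD]
4. B_y = 29/2  [B is the midpoint of AD]
   → B = (-13/2, 29/2)

B = (-13/2, 29/2)
D = (-14, 20)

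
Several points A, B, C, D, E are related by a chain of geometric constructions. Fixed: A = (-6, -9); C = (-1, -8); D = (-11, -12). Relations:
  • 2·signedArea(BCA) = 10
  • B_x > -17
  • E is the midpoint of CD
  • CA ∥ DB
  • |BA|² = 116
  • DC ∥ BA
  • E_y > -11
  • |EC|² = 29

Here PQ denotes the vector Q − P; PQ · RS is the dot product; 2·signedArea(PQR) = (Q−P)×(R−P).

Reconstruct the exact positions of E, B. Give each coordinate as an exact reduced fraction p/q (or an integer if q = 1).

B = (-16, -13)
E = (-6, -10)

1. E_x = -6  [E is the midpoint of CD]
2. E_y = -10  [E is the midpoint of CD]
   → E = (-6, -10)
3. B_x = -16  [DC ∥ BA ∩ CA ∥ DB]
4. B_y = -13  [DC ∥ BA ∩ CA ∥ DB]
   → B = (-16, -13)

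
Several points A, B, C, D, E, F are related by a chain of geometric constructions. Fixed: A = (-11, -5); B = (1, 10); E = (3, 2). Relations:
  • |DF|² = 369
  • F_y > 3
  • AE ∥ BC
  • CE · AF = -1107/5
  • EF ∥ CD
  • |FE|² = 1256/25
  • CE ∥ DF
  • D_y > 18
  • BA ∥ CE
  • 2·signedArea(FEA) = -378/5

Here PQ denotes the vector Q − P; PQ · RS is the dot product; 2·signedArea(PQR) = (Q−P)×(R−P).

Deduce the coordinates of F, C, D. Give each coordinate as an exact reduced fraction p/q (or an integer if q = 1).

1. C_x = 15  [BA ∥ CE ∩ AE ∥ BC]
2. C_y = 17  [BA ∥ CE ∩ AE ∥ BC]
   → C = (15, 17)
3. F_x = -19/5  [2·signedArea(FEA) = -378/5 ∩ CE · AF = -1107/5]
4. F_y = 4  [2·signedArea(FEA) = -378/5 ∩ CE · AF = -1107/5]
   → F = (-19/5, 4)
5. D_x = 41/5  [CE ∥ DF ∩ EF ∥ CD]
6. D_y = 19  [CE ∥ DF ∩ EF ∥ CD]
   → D = (41/5, 19)

C = (15, 17)
D = (41/5, 19)
F = (-19/5, 4)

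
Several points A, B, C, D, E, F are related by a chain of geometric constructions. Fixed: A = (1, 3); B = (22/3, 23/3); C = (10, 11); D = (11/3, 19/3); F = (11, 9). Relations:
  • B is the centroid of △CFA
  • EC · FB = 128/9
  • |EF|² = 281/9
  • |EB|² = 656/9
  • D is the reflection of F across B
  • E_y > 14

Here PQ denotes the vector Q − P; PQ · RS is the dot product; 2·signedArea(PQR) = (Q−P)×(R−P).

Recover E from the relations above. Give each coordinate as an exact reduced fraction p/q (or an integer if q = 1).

E = (38/3, 43/3)

1. E_x = 38/3  [line 11/3·x + 4/3·y + -590/9 = 0 ∩ |EB|² = 656/9]
2. E_y = 43/3  [line 11/3·x + 4/3·y + -590/9 = 0 ∩ |EB|² = 656/9]
   → E = (38/3, 43/3)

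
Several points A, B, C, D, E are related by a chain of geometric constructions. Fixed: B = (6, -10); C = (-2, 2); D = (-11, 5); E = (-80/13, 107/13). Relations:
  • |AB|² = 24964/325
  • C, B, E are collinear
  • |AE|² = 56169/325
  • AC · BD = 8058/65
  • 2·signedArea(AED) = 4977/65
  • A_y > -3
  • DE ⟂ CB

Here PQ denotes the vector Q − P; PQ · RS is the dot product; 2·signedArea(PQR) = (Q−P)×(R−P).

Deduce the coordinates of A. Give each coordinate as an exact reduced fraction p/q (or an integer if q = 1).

A = (74/65, -176/65)

1. A_x = 74/65  [2·signedArea(AED) = 4977/65 ∩ AC · BD = 8058/65]
2. A_y = -176/65  [2·signedArea(AED) = 4977/65 ∩ AC · BD = 8058/65]
   → A = (74/65, -176/65)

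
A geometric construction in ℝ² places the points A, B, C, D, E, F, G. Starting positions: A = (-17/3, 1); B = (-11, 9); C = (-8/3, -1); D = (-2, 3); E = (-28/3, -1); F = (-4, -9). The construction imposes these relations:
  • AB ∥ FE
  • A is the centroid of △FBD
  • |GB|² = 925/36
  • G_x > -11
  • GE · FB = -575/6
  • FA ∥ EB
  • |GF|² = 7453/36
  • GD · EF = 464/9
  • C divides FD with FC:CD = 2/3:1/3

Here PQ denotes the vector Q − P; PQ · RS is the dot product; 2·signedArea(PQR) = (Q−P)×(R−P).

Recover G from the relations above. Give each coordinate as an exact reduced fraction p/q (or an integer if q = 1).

1. G_x = -61/6  [GD · EF = 464/9 ∩ GE · FB = -575/6]
2. G_y = 4  [GD · EF = 464/9 ∩ GE · FB = -575/6]
   → G = (-61/6, 4)

G = (-61/6, 4)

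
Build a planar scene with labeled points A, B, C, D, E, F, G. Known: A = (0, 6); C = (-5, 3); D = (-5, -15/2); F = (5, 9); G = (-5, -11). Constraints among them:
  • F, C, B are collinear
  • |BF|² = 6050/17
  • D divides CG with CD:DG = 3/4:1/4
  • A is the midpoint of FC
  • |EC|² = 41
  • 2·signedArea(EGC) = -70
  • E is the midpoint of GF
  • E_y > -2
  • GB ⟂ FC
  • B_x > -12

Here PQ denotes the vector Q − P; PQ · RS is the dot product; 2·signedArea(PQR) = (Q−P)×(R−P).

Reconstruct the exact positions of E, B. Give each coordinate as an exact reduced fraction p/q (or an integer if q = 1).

B = (-190/17, -12/17)
E = (0, -1)

1. E_x = 0  [E is the midpoint of GF]
2. E_y = -1  [E is the midpoint of GF]
   → E = (0, -1)
3. B_x = -190/17  [F, C, B are collinear ∩ GB ⟂ FC]
4. B_y = -12/17  [F, C, B are collinear ∩ GB ⟂ FC]
   → B = (-190/17, -12/17)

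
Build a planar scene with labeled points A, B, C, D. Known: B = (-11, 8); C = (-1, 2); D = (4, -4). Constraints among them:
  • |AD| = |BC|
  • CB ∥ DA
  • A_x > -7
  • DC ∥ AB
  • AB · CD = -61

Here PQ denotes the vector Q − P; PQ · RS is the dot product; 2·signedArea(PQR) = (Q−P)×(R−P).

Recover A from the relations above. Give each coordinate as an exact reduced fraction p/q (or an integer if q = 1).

A = (-6, 2)

1. A_x = -6  [DC ∥ AB ∩ CB ∥ DA]
2. A_y = 2  [DC ∥ AB ∩ CB ∥ DA]
   → A = (-6, 2)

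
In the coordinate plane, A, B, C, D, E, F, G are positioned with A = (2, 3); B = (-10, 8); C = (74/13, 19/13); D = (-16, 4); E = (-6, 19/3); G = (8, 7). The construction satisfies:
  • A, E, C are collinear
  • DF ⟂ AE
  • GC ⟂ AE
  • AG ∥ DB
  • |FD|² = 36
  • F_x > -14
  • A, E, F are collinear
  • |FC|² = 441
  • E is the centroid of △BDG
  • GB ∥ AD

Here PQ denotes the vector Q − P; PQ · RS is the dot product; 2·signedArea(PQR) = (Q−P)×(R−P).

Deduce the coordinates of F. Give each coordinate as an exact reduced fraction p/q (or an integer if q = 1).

1. F_x = -178/13  [A, E, F are collinear ∩ DF ⟂ AE]
2. F_y = 124/13  [A, E, F are collinear ∩ DF ⟂ AE]
   → F = (-178/13, 124/13)

F = (-178/13, 124/13)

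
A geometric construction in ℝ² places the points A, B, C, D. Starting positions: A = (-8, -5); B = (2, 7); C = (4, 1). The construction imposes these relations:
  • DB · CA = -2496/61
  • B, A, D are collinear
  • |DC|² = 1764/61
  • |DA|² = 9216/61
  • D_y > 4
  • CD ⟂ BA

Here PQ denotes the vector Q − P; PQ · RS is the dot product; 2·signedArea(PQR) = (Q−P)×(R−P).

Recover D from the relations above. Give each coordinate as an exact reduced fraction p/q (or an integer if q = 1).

1. D_x = -8/61  [B, A, D are collinear ∩ CD ⟂ BA]
2. D_y = 271/61  [B, A, D are collinear ∩ CD ⟂ BA]
   → D = (-8/61, 271/61)

D = (-8/61, 271/61)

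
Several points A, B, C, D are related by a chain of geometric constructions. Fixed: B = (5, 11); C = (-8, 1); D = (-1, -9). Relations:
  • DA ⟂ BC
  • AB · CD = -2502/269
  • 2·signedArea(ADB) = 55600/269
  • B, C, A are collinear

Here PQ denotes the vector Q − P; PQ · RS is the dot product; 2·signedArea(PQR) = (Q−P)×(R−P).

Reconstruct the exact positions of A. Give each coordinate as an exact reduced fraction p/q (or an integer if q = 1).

1. A_x = -2269/269  [B, C, A are collinear ∩ DA ⟂ BC]
2. A_y = 179/269  [B, C, A are collinear ∩ DA ⟂ BC]
   → A = (-2269/269, 179/269)

A = (-2269/269, 179/269)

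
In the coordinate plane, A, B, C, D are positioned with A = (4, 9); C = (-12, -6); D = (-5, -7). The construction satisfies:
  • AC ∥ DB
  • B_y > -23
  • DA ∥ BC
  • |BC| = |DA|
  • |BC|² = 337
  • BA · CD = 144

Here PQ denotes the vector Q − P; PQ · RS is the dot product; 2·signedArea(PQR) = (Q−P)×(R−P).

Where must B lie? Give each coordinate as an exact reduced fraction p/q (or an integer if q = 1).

1. B_x = -21  [DA ∥ BC ∩ AC ∥ DB]
2. B_y = -22  [DA ∥ BC ∩ AC ∥ DB]
   → B = (-21, -22)

B = (-21, -22)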